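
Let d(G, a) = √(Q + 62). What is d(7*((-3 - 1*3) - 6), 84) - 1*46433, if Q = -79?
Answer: -46433 + I*√17 ≈ -46433.0 + 4.1231*I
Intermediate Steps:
d(G, a) = I*√17 (d(G, a) = √(-79 + 62) = √(-17) = I*√17)
d(7*((-3 - 1*3) - 6), 84) - 1*46433 = I*√17 - 1*46433 = I*√17 - 46433 = -46433 + I*√17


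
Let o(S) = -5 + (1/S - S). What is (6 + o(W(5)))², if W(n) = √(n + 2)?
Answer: 43/7 - 12*√7/7 ≈ 1.6073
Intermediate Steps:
W(n) = √(2 + n)
o(S) = -5 + 1/S - S (o(S) = -5 + (1/S - S) = -5 + 1/S - S)
(6 + o(W(5)))² = (6 + (-5 + 1/(√(2 + 5)) - √(2 + 5)))² = (6 + (-5 + 1/(√7) - √7))² = (6 + (-5 + √7/7 - √7))² = (6 + (-5 - 6*√7/7))² = (1 - 6*√7/7)²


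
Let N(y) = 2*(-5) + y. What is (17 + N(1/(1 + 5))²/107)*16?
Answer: 275860/963 ≈ 286.46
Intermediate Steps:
N(y) = -10 + y
(17 + N(1/(1 + 5))²/107)*16 = (17 + (-10 + 1/(1 + 5))²/107)*16 = (17 + (-10 + 1/6)²*(1/107))*16 = (17 + (-10 + ⅙)²*(1/107))*16 = (17 + (-59/6)²*(1/107))*16 = (17 + (3481/36)*(1/107))*16 = (17 + 3481/3852)*16 = (68965/3852)*16 = 275860/963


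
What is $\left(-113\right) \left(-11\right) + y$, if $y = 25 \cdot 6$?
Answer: $1393$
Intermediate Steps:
$y = 150$
$\left(-113\right) \left(-11\right) + y = \left(-113\right) \left(-11\right) + 150 = 1243 + 150 = 1393$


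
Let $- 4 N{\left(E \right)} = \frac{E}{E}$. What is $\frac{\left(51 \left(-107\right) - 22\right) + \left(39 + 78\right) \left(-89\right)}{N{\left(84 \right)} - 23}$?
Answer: $\frac{63568}{93} \approx 683.53$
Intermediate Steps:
$N{\left(E \right)} = - \frac{1}{4}$ ($N{\left(E \right)} = - \frac{E \frac{1}{E}}{4} = \left(- \frac{1}{4}\right) 1 = - \frac{1}{4}$)
$\frac{\left(51 \left(-107\right) - 22\right) + \left(39 + 78\right) \left(-89\right)}{N{\left(84 \right)} - 23} = \frac{\left(51 \left(-107\right) - 22\right) + \left(39 + 78\right) \left(-89\right)}{- \frac{1}{4} - 23} = \frac{\left(-5457 - 22\right) + 117 \left(-89\right)}{- \frac{93}{4}} = \left(-5479 - 10413\right) \left(- \frac{4}{93}\right) = \left(-15892\right) \left(- \frac{4}{93}\right) = \frac{63568}{93}$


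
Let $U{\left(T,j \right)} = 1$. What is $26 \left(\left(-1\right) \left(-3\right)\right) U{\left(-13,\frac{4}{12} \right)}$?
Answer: $78$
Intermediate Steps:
$26 \left(\left(-1\right) \left(-3\right)\right) U{\left(-13,\frac{4}{12} \right)} = 26 \left(\left(-1\right) \left(-3\right)\right) 1 = 26 \cdot 3 \cdot 1 = 78 \cdot 1 = 78$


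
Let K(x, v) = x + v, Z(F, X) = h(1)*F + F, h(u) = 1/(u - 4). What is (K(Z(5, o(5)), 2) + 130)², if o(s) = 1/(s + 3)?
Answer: 164836/9 ≈ 18315.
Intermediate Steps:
h(u) = 1/(-4 + u)
o(s) = 1/(3 + s)
Z(F, X) = 2*F/3 (Z(F, X) = F/(-4 + 1) + F = F/(-3) + F = -F/3 + F = 2*F/3)
K(x, v) = v + x
(K(Z(5, o(5)), 2) + 130)² = ((2 + (⅔)*5) + 130)² = ((2 + 10/3) + 130)² = (16/3 + 130)² = (406/3)² = 164836/9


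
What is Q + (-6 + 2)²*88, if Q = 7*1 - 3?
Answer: 1412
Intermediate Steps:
Q = 4 (Q = 7 - 3 = 4)
Q + (-6 + 2)²*88 = 4 + (-6 + 2)²*88 = 4 + (-4)²*88 = 4 + 16*88 = 4 + 1408 = 1412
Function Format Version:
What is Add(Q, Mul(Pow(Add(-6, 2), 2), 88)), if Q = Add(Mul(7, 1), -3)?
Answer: 1412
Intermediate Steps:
Q = 4 (Q = Add(7, -3) = 4)
Add(Q, Mul(Pow(Add(-6, 2), 2), 88)) = Add(4, Mul(Pow(Add(-6, 2), 2), 88)) = Add(4, Mul(Pow(-4, 2), 88)) = Add(4, Mul(16, 88)) = Add(4, 1408) = 1412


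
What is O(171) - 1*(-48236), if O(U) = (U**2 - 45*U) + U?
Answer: 69953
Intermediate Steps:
O(U) = U**2 - 44*U
O(171) - 1*(-48236) = 171*(-44 + 171) - 1*(-48236) = 171*127 + 48236 = 21717 + 48236 = 69953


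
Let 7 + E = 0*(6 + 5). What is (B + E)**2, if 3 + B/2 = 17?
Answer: 441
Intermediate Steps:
E = -7 (E = -7 + 0*(6 + 5) = -7 + 0*11 = -7 + 0 = -7)
B = 28 (B = -6 + 2*17 = -6 + 34 = 28)
(B + E)**2 = (28 - 7)**2 = 21**2 = 441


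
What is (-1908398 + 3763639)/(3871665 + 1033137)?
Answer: 1855241/4904802 ≈ 0.37825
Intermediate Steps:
(-1908398 + 3763639)/(3871665 + 1033137) = 1855241/4904802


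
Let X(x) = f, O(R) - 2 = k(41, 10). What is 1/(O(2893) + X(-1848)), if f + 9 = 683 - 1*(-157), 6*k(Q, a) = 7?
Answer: 6/5005 ≈ 0.0011988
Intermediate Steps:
k(Q, a) = 7/6 (k(Q, a) = (⅙)*7 = 7/6)
O(R) = 19/6 (O(R) = 2 + 7/6 = 19/6)
f = 831 (f = -9 + (683 - 1*(-157)) = -9 + (683 + 157) = -9 + 840 = 831)
X(x) = 831
1/(O(2893) + X(-1848)) = 1/(19/6 + 831) = 1/(5005/6) = 6/5005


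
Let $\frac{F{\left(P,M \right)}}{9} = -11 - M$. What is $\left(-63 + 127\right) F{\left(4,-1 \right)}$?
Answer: $-5760$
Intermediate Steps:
$F{\left(P,M \right)} = -99 - 9 M$ ($F{\left(P,M \right)} = 9 \left(-11 - M\right) = -99 - 9 M$)
$\left(-63 + 127\right) F{\left(4,-1 \right)} = \left(-63 + 127\right) \left(-99 - -9\right) = 64 \left(-99 + 9\right) = 64 \left(-90\right) = -5760$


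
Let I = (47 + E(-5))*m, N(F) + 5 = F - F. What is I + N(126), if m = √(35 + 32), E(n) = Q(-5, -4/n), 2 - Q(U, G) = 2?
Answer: -5 + 47*√67 ≈ 379.71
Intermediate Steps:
N(F) = -5 (N(F) = -5 + (F - F) = -5 + 0 = -5)
Q(U, G) = 0 (Q(U, G) = 2 - 1*2 = 2 - 2 = 0)
E(n) = 0
m = √67 ≈ 8.1853
I = 47*√67 (I = (47 + 0)*√67 = 47*√67 ≈ 384.71)
I + N(126) = 47*√67 - 5 = -5 + 47*√67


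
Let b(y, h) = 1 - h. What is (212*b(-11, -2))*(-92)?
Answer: -58512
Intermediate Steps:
(212*b(-11, -2))*(-92) = (212*(1 - 1*(-2)))*(-92) = (212*(1 + 2))*(-92) = (212*3)*(-92) = 636*(-92) = -58512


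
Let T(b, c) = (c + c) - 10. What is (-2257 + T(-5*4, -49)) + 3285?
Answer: 920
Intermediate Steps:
T(b, c) = -10 + 2*c (T(b, c) = 2*c - 10 = -10 + 2*c)
(-2257 + T(-5*4, -49)) + 3285 = (-2257 + (-10 + 2*(-49))) + 3285 = (-2257 + (-10 - 98)) + 3285 = (-2257 - 108) + 3285 = -2365 + 3285 = 920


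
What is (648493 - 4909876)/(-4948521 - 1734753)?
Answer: 473487/742586 ≈ 0.63762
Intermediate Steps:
(648493 - 4909876)/(-4948521 - 1734753) = -4261383/(-6683274) = -4261383*(-1/6683274) = 473487/742586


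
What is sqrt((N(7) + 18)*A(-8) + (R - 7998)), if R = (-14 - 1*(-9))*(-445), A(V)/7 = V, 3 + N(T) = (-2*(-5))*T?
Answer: I*sqrt(10533) ≈ 102.63*I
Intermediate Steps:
N(T) = -3 + 10*T (N(T) = -3 + (-2*(-5))*T = -3 + 10*T)
A(V) = 7*V
R = 2225 (R = (-14 + 9)*(-445) = -5*(-445) = 2225)
sqrt((N(7) + 18)*A(-8) + (R - 7998)) = sqrt(((-3 + 10*7) + 18)*(7*(-8)) + (2225 - 7998)) = sqrt(((-3 + 70) + 18)*(-56) - 5773) = sqrt((67 + 18)*(-56) - 5773) = sqrt(85*(-56) - 5773) = sqrt(-4760 - 5773) = sqrt(-10533) = I*sqrt(10533)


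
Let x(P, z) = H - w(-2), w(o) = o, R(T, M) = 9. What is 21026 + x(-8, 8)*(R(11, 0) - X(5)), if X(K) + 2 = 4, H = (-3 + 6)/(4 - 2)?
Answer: 42101/2 ≈ 21051.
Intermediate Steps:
H = 3/2 ≈ 1.5000
X(K) = 2 (X(K) = -2 + 4 = 2)
x(P, z) = 7/2 (x(P, z) = 3/2 - 1*(-2) = 3/2 + 2 = 7/2)
21026 + x(-8, 8)*(R(11, 0) - X(5)) = 21026 + 7*(9 - 1*2)/2 = 21026 + 7*(9 - 2)/2 = 21026 + (7/2)*7 = 21026 + 49/2 = 42101/2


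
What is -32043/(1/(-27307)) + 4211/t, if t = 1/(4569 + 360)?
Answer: 895754220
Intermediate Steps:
t = 1/4929 ≈ 0.00020288
-32043/(1/(-27307)) + 4211/t = -32043/(1/(-27307)) + 4211/(1/4929) = -32043/(-1/27307) + 4211*4929 = -32043*(-27307) + 20756019 = 874998201 + 20756019 = 895754220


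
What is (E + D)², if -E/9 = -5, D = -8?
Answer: 1369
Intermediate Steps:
E = 45 (E = -9*(-5) = 45)
(E + D)² = (45 - 8)² = 37² = 1369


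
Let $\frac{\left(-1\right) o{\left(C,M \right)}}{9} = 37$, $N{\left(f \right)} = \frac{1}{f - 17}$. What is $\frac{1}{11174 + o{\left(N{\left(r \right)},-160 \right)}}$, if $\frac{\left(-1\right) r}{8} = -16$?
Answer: $\frac{1}{10841} \approx 9.2242 \cdot 10^{-5}$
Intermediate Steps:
$r = 128$ ($r = \left(-8\right) \left(-16\right) = 128$)
$N{\left(f \right)} = \frac{1}{-17 + f}$
$o{\left(C,M \right)} = -333$ ($o{\left(C,M \right)} = \left(-9\right) 37 = -333$)
$\frac{1}{11174 + o{\left(N{\left(r \right)},-160 \right)}} = \frac{1}{11174 - 333} = \frac{1}{10841}$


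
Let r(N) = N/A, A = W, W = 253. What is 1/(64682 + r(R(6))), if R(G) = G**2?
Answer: 253/16364582 ≈ 1.5460e-5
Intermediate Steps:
A = 253
r(N) = N/253
1/(64682 + r(R(6))) = 1/(64682 + (1/253)*6**2) = 1/(64682 + (1/253)*36) = 1/(64682 + 36/253) = 1/(16364582/253) = 253/16364582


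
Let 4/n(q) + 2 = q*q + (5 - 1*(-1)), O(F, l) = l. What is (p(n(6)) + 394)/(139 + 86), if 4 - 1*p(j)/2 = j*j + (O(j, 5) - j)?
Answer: 19609/11250 ≈ 1.7430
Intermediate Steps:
n(q) = 4/(4 + q²) (n(q) = 4/(-2 + (q*q + (5 - 1*(-1)))) = 4/(-2 + (q² + (5 + 1))) = 4/(-2 + (q² + 6)) = 4/(-2 + (6 + q²)) = 4/(4 + q²))
p(j) = -2 - 2*j² + 2*j (p(j) = 8 - 2*(j*j + (5 - j)) = 8 - 2*(j² + (5 - j)) = 8 - 2*(5 + j² - j) = 8 + (-10 - 2*j² + 2*j) = -2 - 2*j² + 2*j)
(p(n(6)) + 394)/(139 + 86) = ((-2 - 2*16/(4 + 6²)² + 2*(4/(4 + 6²))) + 394)/(139 + 86) = ((-2 - 2*16/(4 + 36)² + 2*(4/(4 + 36))) + 394)/225 = ((-2 - 2*(4/40)² + 2*(4/40)) + 394)*(1/225) = ((-2 - 2*(4*(1/40))² + 2*(4*(1/40))) + 394)*(1/225) = ((-2 - 2*(⅒)² + 2*(⅒)) + 394)*(1/225) = ((-2 - 2*1/100 + ⅕) + 394)*(1/225) = ((-2 - 1/50 + ⅕) + 394)*(1/225) = (-91/50 + 394)*(1/225) = (19609/50)*(1/225) = 19609/11250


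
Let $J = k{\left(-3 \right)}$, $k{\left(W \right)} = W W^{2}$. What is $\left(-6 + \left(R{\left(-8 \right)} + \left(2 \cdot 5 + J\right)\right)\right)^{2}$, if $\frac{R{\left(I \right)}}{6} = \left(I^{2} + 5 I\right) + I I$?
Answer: $255025$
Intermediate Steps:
$R{\left(I \right)} = 12 I^{2} + 30 I$ ($R{\left(I \right)} = 6 \left(\left(I^{2} + 5 I\right) + I I\right) = 6 \left(\left(I^{2} + 5 I\right) + I^{2}\right) = 6 \left(2 I^{2} + 5 I\right) = 12 I^{2} + 30 I$)
$k{\left(W \right)} = W^{3}$
$J = -27$ ($J = \left(-3\right)^{3} = -27$)
$\left(-6 + \left(R{\left(-8 \right)} + \left(2 \cdot 5 + J\right)\right)\right)^{2} = \left(-6 + \left(6 \left(-8\right) \left(5 + 2 \left(-8\right)\right) + \left(2 \cdot 5 - 27\right)\right)\right)^{2} = \left(-6 + \left(6 \left(-8\right) \left(5 - 16\right) + \left(10 - 27\right)\right)\right)^{2} = \left(-6 - \left(17 + 48 \left(-11\right)\right)\right)^{2} = \left(-6 + \left(528 - 17\right)\right)^{2} = \left(-6 + 511\right)^{2} = 505^{2} = 255025$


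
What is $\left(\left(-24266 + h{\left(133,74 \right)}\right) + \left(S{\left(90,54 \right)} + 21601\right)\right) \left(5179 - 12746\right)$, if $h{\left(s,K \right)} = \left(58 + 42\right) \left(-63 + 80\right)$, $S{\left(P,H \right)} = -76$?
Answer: $7877247$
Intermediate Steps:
$h{\left(s,K \right)} = 1700$ ($h{\left(s,K \right)} = 100 \cdot 17 = 1700$)
$\left(\left(-24266 + h{\left(133,74 \right)}\right) + \left(S{\left(90,54 \right)} + 21601\right)\right) \left(5179 - 12746\right) = \left(\left(-24266 + 1700\right) + \left(-76 + 21601\right)\right) \left(5179 - 12746\right) = \left(-22566 + 21525\right) \left(-7567\right) = \left(-1041\right) \left(-7567\right) = 7877247$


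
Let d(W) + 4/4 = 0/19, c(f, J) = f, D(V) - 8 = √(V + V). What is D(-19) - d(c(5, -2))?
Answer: 9 + I*√38 ≈ 9.0 + 6.1644*I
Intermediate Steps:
D(V) = 8 + √2*√V (D(V) = 8 + √(V + V) = 8 + √(2*V) = 8 + √2*√V)
d(W) = -1 (d(W) = -1 + 0/19 = -1 + 0*(1/19) = -1 + 0 = -1)
D(-19) - d(c(5, -2)) = (8 + √2*√(-19)) - 1*(-1) = (8 + √2*(I*√19)) + 1 = (8 + I*√38) + 1 = 9 + I*√38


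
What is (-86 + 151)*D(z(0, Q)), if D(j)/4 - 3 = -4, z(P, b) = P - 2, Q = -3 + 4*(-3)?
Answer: -260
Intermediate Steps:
Q = -15 (Q = -3 - 12 = -15)
z(P, b) = -2 + P
D(j) = -4 (D(j) = 12 + 4*(-4) = 12 - 16 = -4)
(-86 + 151)*D(z(0, Q)) = (-86 + 151)*(-4) = 65*(-4) = -260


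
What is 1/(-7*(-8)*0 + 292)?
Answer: 1/292 ≈ 0.0034247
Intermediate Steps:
1/(-7*(-8)*0 + 292) = 1/(56*0 + 292) = 1/(0 + 292) = 1/292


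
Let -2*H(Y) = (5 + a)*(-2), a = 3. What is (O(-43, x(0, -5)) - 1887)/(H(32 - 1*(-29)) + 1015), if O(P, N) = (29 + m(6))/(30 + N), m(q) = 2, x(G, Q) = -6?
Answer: -45257/24552 ≈ -1.8433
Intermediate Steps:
O(P, N) = 31/(30 + N) (O(P, N) = (29 + 2)/(30 + N) = 31/(30 + N))
H(Y) = 8 (H(Y) = -(5 + 3)*(-2)/2 = -4*(-2) = -1/2*(-16) = 8)
(O(-43, x(0, -5)) - 1887)/(H(32 - 1*(-29)) + 1015) = (31/(30 - 6) - 1887)/(8 + 1015) = (31/24 - 1887)/1023 = (31*(1/24) - 1887)*(1/1023) = (31/24 - 1887)*(1/1023) = -45257/24*1/1023 = -45257/24552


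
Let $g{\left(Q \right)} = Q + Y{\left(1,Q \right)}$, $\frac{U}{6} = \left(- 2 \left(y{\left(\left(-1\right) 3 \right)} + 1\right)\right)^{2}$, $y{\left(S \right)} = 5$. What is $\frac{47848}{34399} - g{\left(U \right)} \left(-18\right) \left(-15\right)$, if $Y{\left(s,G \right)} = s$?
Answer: $- \frac{8033838602}{34399} \approx -2.3355 \cdot 10^{5}$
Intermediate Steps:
$U = 864$ ($U = 6 \left(- 2 \left(5 + 1\right)\right)^{2} = 6 \left(\left(-2\right) 6\right)^{2} = 6 \left(-12\right)^{2} = 6 \cdot 144 = 864$)
$g{\left(Q \right)} = 1 + Q$ ($g{\left(Q \right)} = Q + 1 = 1 + Q$)
$\frac{47848}{34399} - g{\left(U \right)} \left(-18\right) \left(-15\right) = \frac{47848}{34399} - \left(1 + 864\right) \left(-18\right) \left(-15\right) = 47848 \cdot \frac{1}{34399} - 865 \left(-18\right) \left(-15\right) = \frac{47848}{34399} - \left(-15570\right) \left(-15\right) = \frac{47848}{34399} - 233550 = - \frac{8033838602}{34399}$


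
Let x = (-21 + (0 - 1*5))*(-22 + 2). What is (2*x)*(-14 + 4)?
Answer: -10400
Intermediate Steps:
x = 520 (x = (-21 + (0 - 5))*(-20) = (-21 - 5)*(-20) = -26*(-20) = 520)
(2*x)*(-14 + 4) = (2*520)*(-14 + 4) = 1040*(-10) = -10400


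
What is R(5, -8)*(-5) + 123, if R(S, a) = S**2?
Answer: -2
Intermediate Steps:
R(5, -8)*(-5) + 123 = 5**2*(-5) + 123 = 25*(-5) + 123 = -125 + 123 = -2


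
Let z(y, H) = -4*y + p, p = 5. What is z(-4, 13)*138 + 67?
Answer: 2965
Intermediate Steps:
z(y, H) = 5 - 4*y (z(y, H) = -4*y + 5 = 5 - 4*y)
z(-4, 13)*138 + 67 = (5 - 4*(-4))*138 + 67 = (5 + 16)*138 + 67 = 21*138 + 67 = 2898 + 67 = 2965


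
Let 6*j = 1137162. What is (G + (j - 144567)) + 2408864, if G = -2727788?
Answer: -273964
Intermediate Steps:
j = 189527 (j = (⅙)*1137162 = 189527)
(G + (j - 144567)) + 2408864 = (-2727788 + (189527 - 144567)) + 2408864 = (-2727788 + 44960) + 2408864 = -2682828 + 2408864 = -273964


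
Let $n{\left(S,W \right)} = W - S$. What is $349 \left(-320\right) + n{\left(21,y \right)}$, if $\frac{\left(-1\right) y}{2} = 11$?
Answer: $-111723$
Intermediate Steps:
$y = -22$ ($y = \left(-2\right) 11 = -22$)
$349 \left(-320\right) + n{\left(21,y \right)} = 349 \left(-320\right) - 43 = -111680 - 43 = -111723$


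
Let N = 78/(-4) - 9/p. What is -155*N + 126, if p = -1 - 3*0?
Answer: 3507/2 ≈ 1753.5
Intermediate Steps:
p = -1 (p = -1 + 0 = -1)
N = -21/2 (N = 78/(-4) - 9/(-1) = 78*(-¼) - 9*(-1) = -39/2 + 9 = -21/2 ≈ -10.500)
-155*N + 126 = -155*(-21/2) + 126 = 3255/2 + 126 = 3507/2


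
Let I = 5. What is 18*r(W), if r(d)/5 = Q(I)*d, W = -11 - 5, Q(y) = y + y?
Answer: -14400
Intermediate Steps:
Q(y) = 2*y
W = -16
r(d) = 50*d (r(d) = 5*((2*5)*d) = 5*(10*d) = 50*d)
18*r(W) = 18*(50*(-16)) = 18*(-800) = -14400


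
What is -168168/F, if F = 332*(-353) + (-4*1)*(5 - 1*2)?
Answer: 33/23 ≈ 1.4348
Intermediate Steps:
F = -117208 (F = -117196 - 4*(5 - 2) = -117196 - 4*3 = -117196 - 12 = -117208)
-168168/F = -168168/(-117208) = -168168*(-1/117208) = 33/23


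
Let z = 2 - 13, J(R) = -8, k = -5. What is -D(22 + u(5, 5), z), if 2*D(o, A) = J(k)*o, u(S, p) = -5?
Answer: 68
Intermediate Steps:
z = -11
D(o, A) = -4*o (D(o, A) = (-8*o)/2 = -4*o)
-D(22 + u(5, 5), z) = -(-4)*(22 - 5) = -(-4)*17 = -1*(-68) = 68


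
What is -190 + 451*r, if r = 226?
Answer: 101736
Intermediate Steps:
-190 + 451*r = -190 + 451*226 = -190 + 101926 = 101736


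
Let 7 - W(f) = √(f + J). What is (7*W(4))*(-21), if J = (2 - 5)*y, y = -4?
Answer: -441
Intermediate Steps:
J = 12 (J = (2 - 5)*(-4) = -3*(-4) = 12)
W(f) = 7 - √(12 + f) (W(f) = 7 - √(f + 12) = 7 - √(12 + f))
(7*W(4))*(-21) = (7*(7 - √(12 + 4)))*(-21) = (7*(7 - √16))*(-21) = (7*(7 - 1*4))*(-21) = (7*(7 - 4))*(-21) = (7*3)*(-21) = 21*(-21) = -441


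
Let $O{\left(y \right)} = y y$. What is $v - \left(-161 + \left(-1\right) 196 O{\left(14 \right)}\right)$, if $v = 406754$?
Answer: $445331$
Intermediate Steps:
$O{\left(y \right)} = y^{2}$
$v - \left(-161 + \left(-1\right) 196 O{\left(14 \right)}\right) = 406754 - \left(-161 + \left(-1\right) 196 \cdot 14^{2}\right) = 406754 - \left(-161 - 38416\right) = 406754 - -38577 = 406754 + 38577 = 445331$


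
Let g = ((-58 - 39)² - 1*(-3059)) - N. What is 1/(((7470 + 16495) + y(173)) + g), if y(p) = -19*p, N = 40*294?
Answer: 1/21386 ≈ 4.6760e-5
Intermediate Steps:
N = 11760
g = 708 (g = ((-58 - 39)² - 1*(-3059)) - 1*11760 = ((-97)² + 3059) - 11760 = (9409 + 3059) - 11760 = 12468 - 11760 = 708)
1/(((7470 + 16495) + y(173)) + g) = 1/(((7470 + 16495) - 19*173) + 708) = 1/((23965 - 3287) + 708) = 1/(20678 + 708) = 1/21386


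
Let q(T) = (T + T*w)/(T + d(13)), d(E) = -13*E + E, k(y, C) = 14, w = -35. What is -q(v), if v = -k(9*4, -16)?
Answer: 14/5 ≈ 2.8000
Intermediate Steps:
d(E) = -12*E
v = -14 (v = -1*14 = -14)
q(T) = -34*T/(-156 + T) (q(T) = (T + T*(-35))/(T - 12*13) = (T - 35*T)/(T - 156) = (-34*T)/(-156 + T) = -34*T/(-156 + T))
-q(v) = -(-34)*(-14)/(-156 - 14) = -(-34)*(-14)/(-170) = -(-34)*(-14)*(-1)/170 = -1*(-14/5) = 14/5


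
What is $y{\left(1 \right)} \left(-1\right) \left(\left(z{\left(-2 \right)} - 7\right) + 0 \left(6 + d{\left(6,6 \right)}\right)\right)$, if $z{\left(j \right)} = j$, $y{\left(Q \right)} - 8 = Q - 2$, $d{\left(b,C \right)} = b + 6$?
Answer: $63$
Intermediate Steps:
$d{\left(b,C \right)} = 6 + b$
$y{\left(Q \right)} = 6 + Q$ ($y{\left(Q \right)} = 8 + \left(Q - 2\right) = 8 + \left(-2 + Q\right) = 6 + Q$)
$y{\left(1 \right)} \left(-1\right) \left(\left(z{\left(-2 \right)} - 7\right) + 0 \left(6 + d{\left(6,6 \right)}\right)\right) = \left(6 + 1\right) \left(-1\right) \left(\left(-2 - 7\right) + 0 \left(6 + \left(6 + 6\right)\right)\right) = 7 \left(-1\right) \left(-9 + 0 \left(6 + 12\right)\right) = - 7 \left(-9 + 0 \cdot 18\right) = - 7 \left(-9 + 0\right) = \left(-7\right) \left(-9\right) = 63$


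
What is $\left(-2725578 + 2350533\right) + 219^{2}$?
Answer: $-327084$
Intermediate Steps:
$\left(-2725578 + 2350533\right) + 219^{2} = -375045 + 47961 = -327084$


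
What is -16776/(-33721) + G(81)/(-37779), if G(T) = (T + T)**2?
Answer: -83731140/424648553 ≈ -0.19718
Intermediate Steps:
G(T) = 4*T**2 (G(T) = (2*T)**2 = 4*T**2)
-16776/(-33721) + G(81)/(-37779) = -16776/(-33721) + (4*81**2)/(-37779) = -16776*(-1/33721) + (4*6561)*(-1/37779) = 16776/33721 + 26244*(-1/37779) = 16776/33721 - 8748/12593 = -83731140/424648553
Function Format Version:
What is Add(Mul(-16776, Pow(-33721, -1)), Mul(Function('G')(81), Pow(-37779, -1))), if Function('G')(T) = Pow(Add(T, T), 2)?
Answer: Rational(-83731140, 424648553) ≈ -0.19718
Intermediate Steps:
Function('G')(T) = Mul(4, Pow(T, 2)) (Function('G')(T) = Pow(Mul(2, T), 2) = Mul(4, Pow(T, 2)))
Add(Mul(-16776, Pow(-33721, -1)), Mul(Function('G')(81), Pow(-37779, -1))) = Add(Mul(-16776, Pow(-33721, -1)), Mul(Mul(4, Pow(81, 2)), Pow(-37779, -1))) = Add(Mul(-16776, Rational(-1, 33721)), Mul(Mul(4, 6561), Rational(-1, 37779))) = Add(Rational(16776, 33721), Mul(26244, Rational(-1, 37779))) = Add(Rational(16776, 33721), Rational(-8748, 12593)) = Rational(-83731140, 424648553)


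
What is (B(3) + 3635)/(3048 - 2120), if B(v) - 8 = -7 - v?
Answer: 3633/928 ≈ 3.9149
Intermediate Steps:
B(v) = 1 - v (B(v) = 8 + (-7 - v) = 1 - v)
(B(3) + 3635)/(3048 - 2120) = ((1 - 1*3) + 3635)/(3048 - 2120) = ((1 - 3) + 3635)/928 = (-2 + 3635)*(1/928) = 3633*(1/928) = 3633/928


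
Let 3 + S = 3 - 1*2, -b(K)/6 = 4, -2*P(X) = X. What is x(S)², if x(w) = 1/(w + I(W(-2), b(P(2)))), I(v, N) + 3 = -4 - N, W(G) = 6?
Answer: 1/225 ≈ 0.0044444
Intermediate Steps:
P(X) = -X/2
b(K) = -24 (b(K) = -6*4 = -24)
I(v, N) = -7 - N (I(v, N) = -3 + (-4 - N) = -7 - N)
S = -2 (S = -3 + (3 - 1*2) = -3 + (3 - 2) = -3 + 1 = -2)
x(w) = 1/(17 + w) (x(w) = 1/(w + (-7 - 1*(-24))) = 1/(w + (-7 + 24)) = 1/(w + 17) = 1/(17 + w))
x(S)² = (1/(17 - 2))² = (1/15)² = 1/225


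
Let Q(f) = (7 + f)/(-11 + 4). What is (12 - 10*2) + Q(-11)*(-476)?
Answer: -280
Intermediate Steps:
Q(f) = -1 - f/7 (Q(f) = (7 + f)/(-7) = (7 + f)*(-1/7) = -1 - f/7)
(12 - 10*2) + Q(-11)*(-476) = (12 - 10*2) + (-1 - 1/7*(-11))*(-476) = (12 - 20) + (-1 + 11/7)*(-476) = -8 + (4/7)*(-476) = -8 - 272 = -280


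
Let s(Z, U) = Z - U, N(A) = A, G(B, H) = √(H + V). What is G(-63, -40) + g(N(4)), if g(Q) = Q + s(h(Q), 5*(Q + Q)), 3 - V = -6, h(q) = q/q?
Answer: -35 + I*√31 ≈ -35.0 + 5.5678*I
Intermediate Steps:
h(q) = 1
V = 9 (V = 3 - 1*(-6) = 3 + 6 = 9)
G(B, H) = √(9 + H) (G(B, H) = √(H + 9) = √(9 + H))
g(Q) = 1 - 9*Q (g(Q) = Q + (1 - 5*(Q + Q)) = Q + (1 - 5*2*Q) = Q + (1 - 10*Q) = 1 - 9*Q)
G(-63, -40) + g(N(4)) = √(9 - 40) + (1 - 9*4) = √(-31) + (1 - 36) = I*√31 - 35 = -35 + I*√31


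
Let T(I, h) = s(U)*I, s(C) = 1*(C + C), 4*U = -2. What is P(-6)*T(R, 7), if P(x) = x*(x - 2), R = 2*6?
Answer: -576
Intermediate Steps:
U = -1/2 (U = (1/4)*(-2) = -1/2 ≈ -0.50000)
R = 12
P(x) = x*(-2 + x)
s(C) = 2*C (s(C) = 1*(2*C) = 2*C)
T(I, h) = -I (T(I, h) = (2*(-1/2))*I = -I)
P(-6)*T(R, 7) = (-6*(-2 - 6))*(-1*12) = -6*(-8)*(-12) = 48*(-12) = -576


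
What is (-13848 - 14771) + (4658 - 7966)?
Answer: -31927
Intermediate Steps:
(-13848 - 14771) + (4658 - 7966) = -28619 - 3308 = -31927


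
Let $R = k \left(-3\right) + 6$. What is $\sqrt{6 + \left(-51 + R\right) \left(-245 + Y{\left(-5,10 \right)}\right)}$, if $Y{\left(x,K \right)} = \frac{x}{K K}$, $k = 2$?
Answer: $\frac{\sqrt{1250355}}{10} \approx 111.82$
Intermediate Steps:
$R = 0$ ($R = 2 \left(-3\right) + 6 = -6 + 6 = 0$)
$Y{\left(x,K \right)} = \frac{x}{K^{2}}$
$\sqrt{6 + \left(-51 + R\right) \left(-245 + Y{\left(-5,10 \right)}\right)} = \sqrt{6 + \left(-51 + 0\right) \left(-245 - \frac{5}{100}\right)} = \sqrt{6 - 51 \left(-245 - \frac{1}{20}\right)} = \sqrt{6 - - \frac{249951}{20}} = \sqrt{6 + \frac{249951}{20}} = \sqrt{\frac{250071}{20}} = \frac{\sqrt{1250355}}{10}$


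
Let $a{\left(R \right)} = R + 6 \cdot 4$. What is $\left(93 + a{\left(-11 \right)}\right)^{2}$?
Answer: $11236$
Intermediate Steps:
$a{\left(R \right)} = 24 + R$ ($a{\left(R \right)} = R + 24 = 24 + R$)
$\left(93 + a{\left(-11 \right)}\right)^{2} = \left(93 + \left(24 - 11\right)\right)^{2} = \left(93 + 13\right)^{2} = 106^{2} = 11236$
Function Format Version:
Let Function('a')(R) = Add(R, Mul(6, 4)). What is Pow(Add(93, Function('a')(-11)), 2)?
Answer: 11236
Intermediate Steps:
Function('a')(R) = Add(24, R) (Function('a')(R) = Add(R, 24) = Add(24, R))
Pow(Add(93, Function('a')(-11)), 2) = Pow(Add(93, Add(24, -11)), 2) = Pow(Add(93, 13), 2) = Pow(106, 2) = 11236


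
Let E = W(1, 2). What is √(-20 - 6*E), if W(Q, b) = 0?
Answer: 2*I*√5 ≈ 4.4721*I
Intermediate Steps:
E = 0
√(-20 - 6*E) = √(-20 - 6*0) = √(-20 + 0) = √(-20) = 2*I*√5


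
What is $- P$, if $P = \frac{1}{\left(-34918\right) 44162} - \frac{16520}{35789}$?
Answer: $\frac{1959588063393}{4245260115148} \approx 0.46159$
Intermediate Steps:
$P = - \frac{1959588063393}{4245260115148}$ ($P = \left(- \frac{1}{34918}\right) \frac{1}{44162} - \frac{16520}{35789} = - \frac{1}{1542048716} - \frac{16520}{35789} = - \frac{1959588063393}{4245260115148} \approx -0.46159$)
$- P = \left(-1\right) \left(- \frac{1959588063393}{4245260115148}\right) = \frac{1959588063393}{4245260115148}$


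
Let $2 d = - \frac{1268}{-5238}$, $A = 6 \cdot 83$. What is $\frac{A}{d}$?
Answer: $\frac{1304262}{317} \approx 4114.4$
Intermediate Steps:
$A = 498$
$d = \frac{317}{2619}$ ($d = \frac{\left(-1268\right) \frac{1}{-5238}}{2} = \frac{\left(-1268\right) \left(- \frac{1}{5238}\right)}{2} = \frac{1}{2} \cdot \frac{634}{2619} = \frac{317}{2619} \approx 0.12104$)
$\frac{A}{d} = \frac{498}{\frac{317}{2619}} = 498 \cdot \frac{2619}{317} = \frac{1304262}{317}$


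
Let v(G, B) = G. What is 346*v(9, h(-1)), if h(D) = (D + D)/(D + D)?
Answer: 3114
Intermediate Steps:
h(D) = 1 (h(D) = (2*D)/((2*D)) = (2*D)*(1/(2*D)) = 1)
346*v(9, h(-1)) = 346*9 = 3114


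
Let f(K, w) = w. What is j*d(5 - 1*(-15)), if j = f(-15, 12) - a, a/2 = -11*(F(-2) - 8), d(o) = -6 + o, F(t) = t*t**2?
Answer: -4760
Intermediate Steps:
F(t) = t**3
a = 352 (a = 2*(-11*((-2)**3 - 8)) = 2*(-11*(-8 - 8)) = 2*(-11*(-16)) = 2*176 = 352)
j = -340 (j = 12 - 1*352 = 12 - 352 = -340)
j*d(5 - 1*(-15)) = -340*(-6 + (5 - 1*(-15))) = -340*(-6 + (5 + 15)) = -340*(-6 + 20) = -340*14 = -4760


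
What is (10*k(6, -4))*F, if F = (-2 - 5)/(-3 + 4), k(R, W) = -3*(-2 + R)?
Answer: 840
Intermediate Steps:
k(R, W) = 6 - 3*R
F = -7 (F = -7/1 = -7*1 = -7)
(10*k(6, -4))*F = (10*(6 - 3*6))*(-7) = (10*(6 - 18))*(-7) = (10*(-12))*(-7) = -120*(-7) = 840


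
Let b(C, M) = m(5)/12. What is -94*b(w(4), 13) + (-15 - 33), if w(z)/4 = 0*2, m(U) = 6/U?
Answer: -287/5 ≈ -57.400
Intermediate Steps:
w(z) = 0 (w(z) = 4*(0*2) = 4*0 = 0)
b(C, M) = 1/10 (b(C, M) = (6/5)/12 = (6*(1/5))*(1/12) = (6/5)*(1/12) = 1/10)
-94*b(w(4), 13) + (-15 - 33) = -94*1/10 + (-15 - 33) = -47/5 - 48 = -287/5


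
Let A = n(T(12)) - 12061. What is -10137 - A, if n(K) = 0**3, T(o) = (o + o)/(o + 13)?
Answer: 1924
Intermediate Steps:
T(o) = 2*o/(13 + o) (T(o) = (2*o)/(13 + o) = 2*o/(13 + o))
n(K) = 0
A = -12061 (A = 0 - 12061 = -12061)
-10137 - A = -10137 - 1*(-12061) = -10137 + 12061 = 1924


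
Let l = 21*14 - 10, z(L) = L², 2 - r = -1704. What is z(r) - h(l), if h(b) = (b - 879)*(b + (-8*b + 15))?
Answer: 1736501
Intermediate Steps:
r = 1706 (r = 2 - 1*(-1704) = 2 + 1704 = 1706)
l = 284 (l = 294 - 10 = 284)
h(b) = (-879 + b)*(15 - 7*b) (h(b) = (-879 + b)*(b + (15 - 8*b)) = (-879 + b)*(15 - 7*b))
z(r) - h(l) = 1706² - (-13185 - 7*284² + 6168*284) = 2910436 - (-13185 - 7*80656 + 1751712) = 2910436 - (-13185 - 564592 + 1751712) = 2910436 - 1*1173935 = 2910436 - 1173935 = 1736501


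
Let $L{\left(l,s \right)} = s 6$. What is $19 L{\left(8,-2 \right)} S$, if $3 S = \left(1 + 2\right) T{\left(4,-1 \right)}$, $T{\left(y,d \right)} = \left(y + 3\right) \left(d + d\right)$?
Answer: $3192$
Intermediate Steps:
$L{\left(l,s \right)} = 6 s$
$T{\left(y,d \right)} = 2 d \left(3 + y\right)$ ($T{\left(y,d \right)} = \left(3 + y\right) 2 d = 2 d \left(3 + y\right)$)
$S = -14$ ($S = \frac{\left(1 + 2\right) 2 \left(-1\right) \left(3 + 4\right)}{3} = \frac{3 \cdot 2 \left(-1\right) 7}{3} = \frac{3 \left(-14\right)}{3} = \frac{1}{3} \left(-42\right) = -14$)
$19 L{\left(8,-2 \right)} S = 19 \cdot 6 \left(-2\right) \left(-14\right) = 19 \left(-12\right) \left(-14\right) = \left(-228\right) \left(-14\right) = 3192$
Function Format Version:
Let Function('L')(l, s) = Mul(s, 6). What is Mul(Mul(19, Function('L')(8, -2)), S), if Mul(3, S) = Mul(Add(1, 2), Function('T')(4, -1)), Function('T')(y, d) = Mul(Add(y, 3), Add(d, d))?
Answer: 3192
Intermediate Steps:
Function('L')(l, s) = Mul(6, s)
Function('T')(y, d) = Mul(2, d, Add(3, y)) (Function('T')(y, d) = Mul(Add(3, y), Mul(2, d)) = Mul(2, d, Add(3, y)))
S = -14 (S = Mul(Rational(1, 3), Mul(Add(1, 2), Mul(2, -1, Add(3, 4)))) = Mul(Rational(1, 3), Mul(3, Mul(2, -1, 7))) = Mul(Rational(1, 3), Mul(3, -14)) = Mul(Rational(1, 3), -42) = -14)
Mul(Mul(19, Function('L')(8, -2)), S) = Mul(Mul(19, Mul(6, -2)), -14) = Mul(Mul(19, -12), -14) = Mul(-228, -14) = 3192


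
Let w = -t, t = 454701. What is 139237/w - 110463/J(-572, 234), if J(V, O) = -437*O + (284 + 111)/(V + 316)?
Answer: 9213267092137/11903364210543 ≈ 0.77400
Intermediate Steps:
w = -454701 (w = -1*454701 = -454701)
J(V, O) = -437*O + 395/(316 + V)
139237/w - 110463/J(-572, 234) = 139237/(-454701) - 110463*(316 - 572)/(395 - 138092*234 - 437*234*(-572)) = 139237*(-1/454701) - 110463*(-256/(395 - 32313528 + 58491576)) = -139237/454701 - 110463/((-1/256*26178443)) = -139237/454701 - 110463/(-26178443/256) = -139237/454701 - 110463*(-256/26178443) = -139237/454701 + 28278528/26178443 = 9213267092137/11903364210543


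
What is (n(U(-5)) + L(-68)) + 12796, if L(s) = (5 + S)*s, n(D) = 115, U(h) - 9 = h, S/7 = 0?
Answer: 12571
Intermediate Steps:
S = 0 (S = 7*0 = 0)
U(h) = 9 + h
L(s) = 5*s (L(s) = (5 + 0)*s = 5*s)
(n(U(-5)) + L(-68)) + 12796 = (115 + 5*(-68)) + 12796 = (115 - 340) + 12796 = -225 + 12796 = 12571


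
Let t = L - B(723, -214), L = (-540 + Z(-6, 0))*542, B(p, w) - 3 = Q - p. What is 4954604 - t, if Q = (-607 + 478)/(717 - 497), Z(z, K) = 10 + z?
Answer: 1153766991/220 ≈ 5.2444e+6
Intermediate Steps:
Q = -129/220 ≈ -0.58636
B(p, w) = 531/220 - p (B(p, w) = 3 + (-129/220 - p) = 531/220 - p)
L = -290512 (L = (-540 + (10 - 6))*542 = (-540 + 4)*542 = -536*542 = -290512)
t = -63754111/220 (t = -290512 - (531/220 - 1*723) = -290512 - (531/220 - 723) = -290512 - 1*(-158529/220) = -290512 + 158529/220 = -63754111/220 ≈ -2.8979e+5)
4954604 - t = 4954604 - 1*(-63754111/220) = 4954604 + 63754111/220 = 1153766991/220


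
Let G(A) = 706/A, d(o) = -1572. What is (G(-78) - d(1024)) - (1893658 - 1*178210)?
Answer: -66841517/39 ≈ -1.7139e+6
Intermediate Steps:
(G(-78) - d(1024)) - (1893658 - 1*178210) = (706/(-78) - 1*(-1572)) - (1893658 - 1*178210) = (706*(-1/78) + 1572) - (1893658 - 178210) = (-353/39 + 1572) - 1*1715448 = 60955/39 - 1715448 = -66841517/39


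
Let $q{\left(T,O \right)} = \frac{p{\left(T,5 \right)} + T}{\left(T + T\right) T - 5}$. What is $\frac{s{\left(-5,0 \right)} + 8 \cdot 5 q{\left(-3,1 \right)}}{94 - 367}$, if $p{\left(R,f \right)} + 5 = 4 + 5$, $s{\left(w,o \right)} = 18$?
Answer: $- \frac{274}{3549} \approx -0.077205$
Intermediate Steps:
$p{\left(R,f \right)} = 4$ ($p{\left(R,f \right)} = -5 + \left(4 + 5\right) = -5 + 9 = 4$)
$q{\left(T,O \right)} = \frac{4 + T}{-5 + 2 T^{2}}$ ($q{\left(T,O \right)} = \frac{4 + T}{\left(T + T\right) T - 5} = \frac{4 + T}{2 T T - 5} = \frac{4 + T}{2 T^{2} - 5} = \frac{4 + T}{-5 + 2 T^{2}}$)
$\frac{s{\left(-5,0 \right)} + 8 \cdot 5 q{\left(-3,1 \right)}}{94 - 367} = \frac{18 + 8 \cdot 5 \frac{4 - 3}{-5 + 2 \left(-3\right)^{2}}}{94 - 367} = \frac{18 + 40 \frac{1}{-5 + 2 \cdot 9} \cdot 1}{-273} = \left(18 + 40 \frac{1}{-5 + 18} \cdot 1\right) \left(- \frac{1}{273}\right) = \left(18 + 40 \cdot \frac{1}{13} \cdot 1\right) \left(- \frac{1}{273}\right) = \left(18 + 40 \cdot \frac{1}{13}\right) \left(- \frac{1}{273}\right) = \left(18 + \frac{40}{13}\right) \left(- \frac{1}{273}\right) = \frac{274}{13} \left(- \frac{1}{273}\right) = - \frac{274}{3549}$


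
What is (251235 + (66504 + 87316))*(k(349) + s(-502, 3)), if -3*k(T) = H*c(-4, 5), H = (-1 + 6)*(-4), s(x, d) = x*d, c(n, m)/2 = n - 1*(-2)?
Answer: -1862442890/3 ≈ -6.2081e+8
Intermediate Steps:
c(n, m) = 4 + 2*n (c(n, m) = 2*(n - 1*(-2)) = 2*(n + 2) = 2*(2 + n) = 4 + 2*n)
s(x, d) = d*x
H = -20 (H = 5*(-4) = -20)
k(T) = -80/3 (k(T) = -(-20)*(4 + 2*(-4))/3 = -(-20)*(4 - 8)/3 = -(-20)*(-4)/3 = -⅓*80 = -80/3)
(251235 + (66504 + 87316))*(k(349) + s(-502, 3)) = (251235 + (66504 + 87316))*(-80/3 + 3*(-502)) = (251235 + 153820)*(-80/3 - 1506) = 405055*(-4598/3) = -1862442890/3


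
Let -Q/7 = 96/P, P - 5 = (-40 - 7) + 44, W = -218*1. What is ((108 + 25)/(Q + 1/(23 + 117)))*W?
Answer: 4059160/47039 ≈ 86.293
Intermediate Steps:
W = -218
P = 2 (P = 5 + ((-40 - 7) + 44) = 5 + (-47 + 44) = 5 - 3 = 2)
Q = -336 (Q = -672/2 = -7*48 = -336)
((108 + 25)/(Q + 1/(23 + 117)))*W = ((108 + 25)/(-336 + 1/(23 + 117)))*(-218) = (133/(-336 + 1/140))*(-218) = (133/(-47039/140))*(-218) = (133*(-140/47039))*(-218) = -18620/47039*(-218) = 4059160/47039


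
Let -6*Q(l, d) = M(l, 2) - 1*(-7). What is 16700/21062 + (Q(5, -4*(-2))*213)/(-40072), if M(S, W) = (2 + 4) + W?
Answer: 680417915/843996464 ≈ 0.80619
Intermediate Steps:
M(S, W) = 6 + W
Q(l, d) = -5/2 (Q(l, d) = -((6 + 2) - 1*(-7))/6 = -(8 + 7)/6 = -⅙*15 = -5/2)
16700/21062 + (Q(5, -4*(-2))*213)/(-40072) = 16700/21062 - 5/2*213/(-40072) = 16700*(1/21062) - 1065/2*(-1/40072) = 8350/10531 + 1065/80144 = 680417915/843996464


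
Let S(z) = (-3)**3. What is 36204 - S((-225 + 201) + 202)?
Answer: 36231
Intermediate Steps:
S(z) = -27
36204 - S((-225 + 201) + 202) = 36204 - 1*(-27) = 36204 + 27 = 36231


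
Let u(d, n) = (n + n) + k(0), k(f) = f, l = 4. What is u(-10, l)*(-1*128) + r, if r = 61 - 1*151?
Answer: -1114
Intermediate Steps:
u(d, n) = 2*n (u(d, n) = (n + n) + 0 = 2*n + 0 = 2*n)
r = -90 (r = 61 - 151 = -90)
u(-10, l)*(-1*128) + r = (2*4)*(-1*128) - 90 = 8*(-128) - 90 = -1024 - 90 = -1114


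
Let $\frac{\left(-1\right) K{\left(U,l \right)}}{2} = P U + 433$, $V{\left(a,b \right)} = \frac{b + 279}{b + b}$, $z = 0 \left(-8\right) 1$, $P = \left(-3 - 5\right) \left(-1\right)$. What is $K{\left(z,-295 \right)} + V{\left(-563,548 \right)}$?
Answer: $- \frac{948309}{1096} \approx -865.25$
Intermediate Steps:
$P = 8$ ($P = \left(-8\right) \left(-1\right) = 8$)
$z = 0$ ($z = 0 \cdot 1 = 0$)
$V{\left(a,b \right)} = \frac{279 + b}{2 b}$
$K{\left(U,l \right)} = -866 - 16 U$ ($K{\left(U,l \right)} = - 2 \left(8 U + 433\right) = - 2 \left(433 + 8 U\right) = -866 - 16 U$)
$K{\left(z,-295 \right)} + V{\left(-563,548 \right)} = \left(-866 - 0\right) + \frac{279 + 548}{2 \cdot 548} = \left(-866 + 0\right) + \frac{1}{2} \cdot \frac{1}{548} \cdot 827 = -866 + \frac{827}{1096} = - \frac{948309}{1096}$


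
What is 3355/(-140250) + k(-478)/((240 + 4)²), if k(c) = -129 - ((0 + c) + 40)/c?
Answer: -236788211/9071053800 ≈ -0.026104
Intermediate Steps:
k(c) = -129 - (40 + c)/c (k(c) = -129 - (c + 40)/c = -129 - (40 + c)/c)
3355/(-140250) + k(-478)/((240 + 4)²) = 3355/(-140250) + (-130 - 40/(-478))/((240 + 4)²) = 3355*(-1/140250) + (-130 - 40*(-1/478))/(244²) = -61/2550 + (-130 + 20/239)/59536 = -61/2550 - 31050/239*1/59536 = -61/2550 - 15525/7114552 = -236788211/9071053800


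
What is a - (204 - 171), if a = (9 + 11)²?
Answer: 367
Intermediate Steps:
a = 400 (a = 20² = 400)
a - (204 - 171) = 400 - (204 - 171) = 400 - 1*33 = 400 - 33 = 367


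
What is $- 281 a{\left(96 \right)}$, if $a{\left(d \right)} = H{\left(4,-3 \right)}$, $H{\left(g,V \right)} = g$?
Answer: $-1124$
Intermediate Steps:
$a{\left(d \right)} = 4$
$- 281 a{\left(96 \right)} = \left(-281\right) 4 = -1124$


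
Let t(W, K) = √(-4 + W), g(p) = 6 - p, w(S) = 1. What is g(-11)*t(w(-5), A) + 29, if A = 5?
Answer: 29 + 17*I*√3 ≈ 29.0 + 29.445*I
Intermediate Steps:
g(-11)*t(w(-5), A) + 29 = (6 - 1*(-11))*√(-4 + 1) + 29 = (6 + 11)*√(-3) + 29 = 17*(I*√3) + 29 = 17*I*√3 + 29 = 29 + 17*I*√3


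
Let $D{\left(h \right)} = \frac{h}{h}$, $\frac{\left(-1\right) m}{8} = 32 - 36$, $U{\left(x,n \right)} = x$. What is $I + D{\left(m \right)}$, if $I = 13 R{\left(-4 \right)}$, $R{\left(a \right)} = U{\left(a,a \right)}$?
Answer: $-51$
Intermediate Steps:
$m = 32$ ($m = - 8 \left(32 - 36\right) = \left(-8\right) \left(-4\right) = 32$)
$R{\left(a \right)} = a$
$D{\left(h \right)} = 1$
$I = -52$ ($I = 13 \left(-4\right) = -52$)
$I + D{\left(m \right)} = -52 + 1 = -51$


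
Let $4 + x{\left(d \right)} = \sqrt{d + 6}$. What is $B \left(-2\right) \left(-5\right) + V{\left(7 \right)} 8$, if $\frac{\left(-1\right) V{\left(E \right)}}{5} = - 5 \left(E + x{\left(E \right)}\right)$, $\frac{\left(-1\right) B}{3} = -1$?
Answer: $630 + 200 \sqrt{13} \approx 1351.1$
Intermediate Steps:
$B = 3$ ($B = \left(-3\right) \left(-1\right) = 3$)
$x{\left(d \right)} = -4 + \sqrt{6 + d}$ ($x{\left(d \right)} = -4 + \sqrt{d + 6} = -4 + \sqrt{6 + d}$)
$V{\left(E \right)} = -100 + 25 E + 25 \sqrt{6 + E}$ ($V{\left(E \right)} = - 5 \left(- 5 \left(E + \left(-4 + \sqrt{6 + E}\right)\right)\right) = - 5 \left(- 5 \left(-4 + E + \sqrt{6 + E}\right)\right) = - 5 \left(20 - 5 E - 5 \sqrt{6 + E}\right) = -100 + 25 E + 25 \sqrt{6 + E}$)
$B \left(-2\right) \left(-5\right) + V{\left(7 \right)} 8 = 3 \left(-2\right) \left(-5\right) + \left(-100 + 25 \cdot 7 + 25 \sqrt{6 + 7}\right) 8 = \left(-6\right) \left(-5\right) + \left(-100 + 175 + 25 \sqrt{13}\right) 8 = 30 + \left(75 + 25 \sqrt{13}\right) 8 = 30 + \left(600 + 200 \sqrt{13}\right) = 630 + 200 \sqrt{13}$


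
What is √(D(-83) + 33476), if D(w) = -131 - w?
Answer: 2*√8357 ≈ 182.83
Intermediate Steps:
√(D(-83) + 33476) = √((-131 - 1*(-83)) + 33476) = √((-131 + 83) + 33476) = √(-48 + 33476) = √33428 = 2*√8357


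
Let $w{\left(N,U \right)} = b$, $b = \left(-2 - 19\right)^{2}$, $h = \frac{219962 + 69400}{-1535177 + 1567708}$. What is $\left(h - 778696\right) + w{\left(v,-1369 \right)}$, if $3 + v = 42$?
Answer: $- \frac{25317124043}{32531} \approx -7.7825 \cdot 10^{5}$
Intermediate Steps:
$h = \frac{289362}{32531} \approx 8.895$
$v = 39$ ($v = -3 + 42 = 39$)
$b = 441$ ($b = \left(-21\right)^{2} = 441$)
$w{\left(N,U \right)} = 441$
$\left(h - 778696\right) + w{\left(v,-1369 \right)} = \left(\frac{289362}{32531} - 778696\right) + 441 = - \frac{25331470214}{32531} + 441 = - \frac{25317124043}{32531}$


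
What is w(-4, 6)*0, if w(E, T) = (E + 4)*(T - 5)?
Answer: 0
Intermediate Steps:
w(E, T) = (-5 + T)*(4 + E) (w(E, T) = (4 + E)*(-5 + T) = (-5 + T)*(4 + E))
w(-4, 6)*0 = (-20 - 5*(-4) + 4*6 - 4*6)*0 = (-20 + 20 + 24 - 24)*0 = 0*0 = 0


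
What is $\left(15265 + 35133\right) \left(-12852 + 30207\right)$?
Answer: $874657290$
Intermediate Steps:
$\left(15265 + 35133\right) \left(-12852 + 30207\right) = 50398 \cdot 17355 = 874657290$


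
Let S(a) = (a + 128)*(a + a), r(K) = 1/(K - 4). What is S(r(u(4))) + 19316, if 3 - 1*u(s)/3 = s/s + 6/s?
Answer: 480348/25 ≈ 19214.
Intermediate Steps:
u(s) = 6 - 18/s (u(s) = 9 - 3*(s/s + 6/s) = 9 - 3*(1 + 6/s) = 9 + (-3 - 18/s) = 6 - 18/s)
r(K) = 1/(-4 + K)
S(a) = 2*a*(128 + a) (S(a) = (128 + a)*(2*a) = 2*a*(128 + a))
S(r(u(4))) + 19316 = 2*(128 + 1/(-4 + (6 - 18/4)))/(-4 + (6 - 18/4)) + 19316 = 2*(128 + 1/(-4 + (6 - 18*¼)))/(-4 + (6 - 18*¼)) + 19316 = 2*(128 + 1/(-4 + (6 - 9/2)))/(-4 + (6 - 9/2)) + 19316 = 2*(128 + 1/(-4 + 3/2))/(-4 + 3/2) + 19316 = 2*(128 + 1/(-5/2))/(-5/2) + 19316 = 2*(-⅖)*(128 - ⅖) + 19316 = 2*(-⅖)*(638/5) + 19316 = -2552/25 + 19316 = 480348/25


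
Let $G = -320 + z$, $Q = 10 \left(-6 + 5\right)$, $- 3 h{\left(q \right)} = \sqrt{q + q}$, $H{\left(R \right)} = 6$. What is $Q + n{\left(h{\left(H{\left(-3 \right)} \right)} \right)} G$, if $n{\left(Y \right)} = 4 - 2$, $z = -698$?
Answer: $-2046$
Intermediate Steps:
$h{\left(q \right)} = - \frac{\sqrt{2} \sqrt{q}}{3}$ ($h{\left(q \right)} = - \frac{\sqrt{q + q}}{3} = - \frac{\sqrt{2 q}}{3} = - \frac{\sqrt{2} \sqrt{q}}{3}$)
$n{\left(Y \right)} = 2$ ($n{\left(Y \right)} = 4 - 2 = 2$)
$Q = -10$ ($Q = 10 \left(-1\right) = -10$)
$G = -1018$ ($G = -320 - 698 = -1018$)
$Q + n{\left(h{\left(H{\left(-3 \right)} \right)} \right)} G = -10 + 2 \left(-1018\right) = -10 - 2036 = -2046$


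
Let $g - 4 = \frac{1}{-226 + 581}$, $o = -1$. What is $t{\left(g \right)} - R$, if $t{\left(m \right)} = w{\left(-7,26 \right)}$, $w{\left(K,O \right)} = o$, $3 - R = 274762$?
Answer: $274758$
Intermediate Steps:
$R = -274759$ ($R = 3 - 274762 = -274759$)
$w{\left(K,O \right)} = -1$
$g = \frac{1421}{355}$ ($g = 4 + \frac{1}{-226 + 581} = 4 + \frac{1}{355} = \frac{1421}{355} \approx 4.0028$)
$t{\left(m \right)} = -1$
$t{\left(g \right)} - R = -1 - -274759 = -1 + 274759 = 274758$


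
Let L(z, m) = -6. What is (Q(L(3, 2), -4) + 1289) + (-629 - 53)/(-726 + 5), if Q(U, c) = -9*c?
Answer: 956007/721 ≈ 1325.9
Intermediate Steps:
(Q(L(3, 2), -4) + 1289) + (-629 - 53)/(-726 + 5) = (-9*(-4) + 1289) + (-629 - 53)/(-726 + 5) = (36 + 1289) - 682/(-721) = 1325 - 682*(-1/721) = 1325 + 682/721 = 956007/721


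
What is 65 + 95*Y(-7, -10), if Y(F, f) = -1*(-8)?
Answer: 825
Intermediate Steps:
Y(F, f) = 8
65 + 95*Y(-7, -10) = 65 + 95*8 = 65 + 760 = 825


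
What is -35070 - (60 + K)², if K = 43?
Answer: -45679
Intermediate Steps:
-35070 - (60 + K)² = -35070 - (60 + 43)² = -35070 - 1*103² = -35070 - 1*10609 = -35070 - 10609 = -45679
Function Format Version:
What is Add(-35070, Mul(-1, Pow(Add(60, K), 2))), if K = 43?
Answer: -45679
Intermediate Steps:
Add(-35070, Mul(-1, Pow(Add(60, K), 2))) = Add(-35070, Mul(-1, Pow(Add(60, 43), 2))) = Add(-35070, Mul(-1, Pow(103, 2))) = Add(-35070, Mul(-1, 10609)) = Add(-35070, -10609) = -45679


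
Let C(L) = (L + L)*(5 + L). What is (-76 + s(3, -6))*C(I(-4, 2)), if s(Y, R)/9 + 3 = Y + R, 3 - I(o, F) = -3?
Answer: -17160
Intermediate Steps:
I(o, F) = 6 (I(o, F) = 3 - 1*(-3) = 3 + 3 = 6)
s(Y, R) = -27 + 9*R + 9*Y (s(Y, R) = -27 + 9*(Y + R) = -27 + 9*(R + Y) = -27 + (9*R + 9*Y) = -27 + 9*R + 9*Y)
C(L) = 2*L*(5 + L) (C(L) = (2*L)*(5 + L) = 2*L*(5 + L))
(-76 + s(3, -6))*C(I(-4, 2)) = (-76 + (-27 + 9*(-6) + 9*3))*(2*6*(5 + 6)) = (-76 + (-27 - 54 + 27))*(2*6*11) = (-76 - 54)*132 = -130*132 = -17160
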